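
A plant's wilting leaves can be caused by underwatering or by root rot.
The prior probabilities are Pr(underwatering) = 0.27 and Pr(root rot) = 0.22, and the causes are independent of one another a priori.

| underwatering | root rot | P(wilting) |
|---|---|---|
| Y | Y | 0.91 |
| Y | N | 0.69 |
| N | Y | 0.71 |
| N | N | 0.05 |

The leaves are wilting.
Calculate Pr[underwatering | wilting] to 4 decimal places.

Pr[underwatering | wilting] ≈ 0.5832

For the numerator, keep only underwatering=true terms: 0.145314 + 0.054054 = 0.199368
Denominator P(wilting): 0.05×0.73×0.78 + 0.71×0.73×0.22 + 0.69×0.27×0.78 + 0.91×0.27×0.22 = 0.341864
Posterior = 0.199368 / 0.341864 ≈ 0.5832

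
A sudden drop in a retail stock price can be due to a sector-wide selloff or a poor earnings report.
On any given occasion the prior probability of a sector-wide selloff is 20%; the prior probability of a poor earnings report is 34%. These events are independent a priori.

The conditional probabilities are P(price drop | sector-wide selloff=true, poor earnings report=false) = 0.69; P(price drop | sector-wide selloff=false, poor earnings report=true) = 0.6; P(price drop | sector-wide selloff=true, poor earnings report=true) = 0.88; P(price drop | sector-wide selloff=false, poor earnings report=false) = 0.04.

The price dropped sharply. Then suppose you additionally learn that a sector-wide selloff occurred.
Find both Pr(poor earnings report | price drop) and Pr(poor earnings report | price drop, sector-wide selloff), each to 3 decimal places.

Weight on poor earnings report=true, given the evidence: 0.163200 + 0.059840 = 0.223040
Normalizer over all consistent configurations: 0.04*0.8*0.66 + 0.6*0.8*0.34 + 0.69*0.2*0.66 + 0.88*0.2*0.34 = 0.335240
P(poor earnings report | price drop) = 0.223040/0.335240 ≈ 0.665

Now also conditioning on sector-wide selloff=true:
P(price drop | sector-wide selloff) = 0.69×0.66 + 0.88×0.34 = 0.455400 + 0.299200 = 0.754600
Of this, 0.299200 comes from 0.88×0.34 (the poor earnings report=true cases).
P(poor earnings report | price drop, sector-wide selloff) = 0.299200 / 0.754600 ≈ 0.397
Conditioning on sector-wide selloff lowers the posterior on poor earnings report: the classic explaining-away effect in a common-effect structure.

Pr(poor earnings report | price drop) ≈ 0.665; Pr(poor earnings report | price drop, sector-wide selloff) ≈ 0.397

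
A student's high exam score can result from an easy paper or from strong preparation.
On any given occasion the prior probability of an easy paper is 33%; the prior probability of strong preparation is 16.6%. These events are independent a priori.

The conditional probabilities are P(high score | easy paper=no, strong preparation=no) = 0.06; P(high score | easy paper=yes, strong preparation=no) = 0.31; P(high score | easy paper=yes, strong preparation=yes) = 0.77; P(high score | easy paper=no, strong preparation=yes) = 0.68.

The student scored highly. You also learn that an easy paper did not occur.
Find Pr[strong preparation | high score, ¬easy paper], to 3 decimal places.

For the numerator, keep only strong preparation=true terms: 0.68·0.166 = 0.112880
Normalizer over all consistent configurations: 0.06·0.834 + 0.68·0.166 = 0.162920
Posterior = 0.112880 / 0.162920 ≈ 0.693

Pr[strong preparation | high score, ¬easy paper] ≈ 0.693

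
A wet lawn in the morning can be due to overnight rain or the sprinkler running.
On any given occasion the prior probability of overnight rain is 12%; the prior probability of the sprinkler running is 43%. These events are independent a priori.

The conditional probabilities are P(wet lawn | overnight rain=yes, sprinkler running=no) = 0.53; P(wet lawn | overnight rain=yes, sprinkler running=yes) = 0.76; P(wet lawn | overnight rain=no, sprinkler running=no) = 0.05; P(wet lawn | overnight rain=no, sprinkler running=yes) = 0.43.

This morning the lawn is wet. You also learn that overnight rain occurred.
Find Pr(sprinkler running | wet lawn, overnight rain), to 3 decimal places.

Pr(sprinkler running | wet lawn, overnight rain) ≈ 0.520

Numerator (weight on configurations with sprinkler running): 0.76·0.43 = 0.326800
Normalizer over all consistent configurations: 0.53·0.57 + 0.76·0.43 = 0.628900
Posterior = 0.326800 / 0.628900 ≈ 0.520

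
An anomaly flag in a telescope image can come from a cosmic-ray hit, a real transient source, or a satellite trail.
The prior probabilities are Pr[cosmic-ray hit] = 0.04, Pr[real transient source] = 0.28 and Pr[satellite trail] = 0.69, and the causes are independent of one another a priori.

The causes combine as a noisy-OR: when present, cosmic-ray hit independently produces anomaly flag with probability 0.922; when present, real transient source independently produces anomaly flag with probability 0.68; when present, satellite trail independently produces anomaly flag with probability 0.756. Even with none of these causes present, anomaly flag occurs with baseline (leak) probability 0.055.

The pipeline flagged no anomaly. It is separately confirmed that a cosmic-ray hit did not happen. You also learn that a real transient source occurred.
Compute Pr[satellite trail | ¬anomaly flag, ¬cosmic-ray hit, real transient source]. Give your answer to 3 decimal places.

Under noisy-OR, P(anomaly flag | causes) = 1 − (1−0.055)·∏(1−qᵢ) over the active causes.
Numerator (weight on configurations with satellite trail): 0.073786×0.69 = 0.050912
Denominator P(¬anomaly flag | ¬cosmic-ray hit, real transient source): 0.3024×0.31 + 0.073786×0.69 = 0.144656
P(satellite trail | ¬anomaly flag, ¬cosmic-ray hit, real transient source) = 0.050912/0.144656 ≈ 0.352

Pr[satellite trail | ¬anomaly flag, ¬cosmic-ray hit, real transient source] ≈ 0.352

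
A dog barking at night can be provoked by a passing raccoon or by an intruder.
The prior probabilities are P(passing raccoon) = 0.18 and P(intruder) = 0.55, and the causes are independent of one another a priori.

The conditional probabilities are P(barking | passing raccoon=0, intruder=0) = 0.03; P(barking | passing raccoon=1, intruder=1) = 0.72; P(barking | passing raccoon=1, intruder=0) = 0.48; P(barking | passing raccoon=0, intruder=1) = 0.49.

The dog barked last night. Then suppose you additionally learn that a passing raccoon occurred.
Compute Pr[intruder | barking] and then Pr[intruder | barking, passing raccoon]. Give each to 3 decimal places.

Pr[intruder | barking] ≈ 0.854; Pr[intruder | barking, passing raccoon] ≈ 0.647

By total probability over the 4 (passing raccoon, intruder) configurations:
  P(barking) = 0.03×0.82×0.45 + 0.49×0.82×0.55 + 0.48×0.18×0.45 + 0.72×0.18×0.55
        = 0.011070 + 0.220990 + 0.038880 + 0.071280 = 0.342220
Configurations with intruder contribute 0.292270, so
  P(intruder | barking) = 0.292270 / 0.342220 ≈ 0.854

With the extra evidence:
Sum P(barking|·) weighted by the priors over both values of intruder:
  P(barking | passing raccoon) = 0.48·0.45 + 0.72·0.55
        = 0.216000 + 0.396000 = 0.612000
The terms with intruder present sum to 0.396000, so
  P(intruder | barking, passing raccoon) = 0.396000 / 0.612000 ≈ 0.647
The drop from 0.854 to 0.647 is the explaining-away (discounting) effect.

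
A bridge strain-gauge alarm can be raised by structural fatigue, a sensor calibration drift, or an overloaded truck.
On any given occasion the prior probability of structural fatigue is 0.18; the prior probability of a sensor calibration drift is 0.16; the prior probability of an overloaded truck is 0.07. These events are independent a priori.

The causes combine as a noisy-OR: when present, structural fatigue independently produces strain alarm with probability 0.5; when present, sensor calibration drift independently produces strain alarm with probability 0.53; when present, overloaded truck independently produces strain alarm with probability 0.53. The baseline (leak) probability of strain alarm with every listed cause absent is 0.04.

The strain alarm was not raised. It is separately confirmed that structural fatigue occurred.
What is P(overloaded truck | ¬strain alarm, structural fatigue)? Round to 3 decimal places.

Under noisy-OR, P(strain alarm | causes) = 1 − (1−0.04)·∏(1−qᵢ) over the active causes.
Enumerate the 4 (sensor calibration drift, overloaded truck) configurations and weight by the priors:
  P(¬strain alarm | structural fatigue) = 0.48*0.84*0.93 + 0.2256*0.84*0.07 + 0.2256*0.16*0.93 + 0.106032*0.16*0.07
        = 0.374976 + 0.013265 + 0.033569 + 0.001188 = 0.422998
Keeping only the overloaded truck-present terms gives 0.014453, so
  P(overloaded truck | ¬strain alarm, structural fatigue) = 0.014453 / 0.422998 ≈ 0.034

P(overloaded truck | ¬strain alarm, structural fatigue) ≈ 0.034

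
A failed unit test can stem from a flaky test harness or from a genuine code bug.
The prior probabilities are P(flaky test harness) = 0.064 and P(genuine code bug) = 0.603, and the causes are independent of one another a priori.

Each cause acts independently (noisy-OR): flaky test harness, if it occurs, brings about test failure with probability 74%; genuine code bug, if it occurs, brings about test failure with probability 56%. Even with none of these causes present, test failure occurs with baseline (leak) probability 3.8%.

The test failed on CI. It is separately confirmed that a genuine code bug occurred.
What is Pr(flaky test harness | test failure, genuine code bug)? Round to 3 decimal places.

Pr(flaky test harness | test failure, genuine code bug) ≈ 0.095

Under noisy-OR, P(test failure | causes) = 1 − (1−0.038)·∏(1−qᵢ) over the active causes.
Enumerate both values of flaky test harness and weight by the priors:
  P(test failure | genuine code bug) = 0.57672·0.936 + 0.889947·0.064
        = 0.539810 + 0.056957 = 0.596767
Keeping only the flaky test harness-present terms gives 0.056957, so
  P(flaky test harness | test failure, genuine code bug) = 0.056957 / 0.596767 ≈ 0.095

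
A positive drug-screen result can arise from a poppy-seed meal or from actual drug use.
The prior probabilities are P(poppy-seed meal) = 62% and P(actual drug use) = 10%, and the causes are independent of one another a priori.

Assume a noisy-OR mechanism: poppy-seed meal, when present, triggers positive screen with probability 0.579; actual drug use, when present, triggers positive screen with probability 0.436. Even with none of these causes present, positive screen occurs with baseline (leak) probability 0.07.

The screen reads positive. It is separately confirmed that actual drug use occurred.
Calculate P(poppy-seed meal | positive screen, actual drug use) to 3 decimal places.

Under noisy-OR, P(positive screen | causes) = 1 − (1−0.07)·∏(1−qᵢ) over the active causes.
For the numerator, keep only poppy-seed meal=true terms: 0.779177×0.62 = 0.483090
Denominator P(positive screen | actual drug use): 0.47548×0.38 + 0.779177×0.62 = 0.663772
Posterior = 0.483090 / 0.663772 ≈ 0.728

P(poppy-seed meal | positive screen, actual drug use) ≈ 0.728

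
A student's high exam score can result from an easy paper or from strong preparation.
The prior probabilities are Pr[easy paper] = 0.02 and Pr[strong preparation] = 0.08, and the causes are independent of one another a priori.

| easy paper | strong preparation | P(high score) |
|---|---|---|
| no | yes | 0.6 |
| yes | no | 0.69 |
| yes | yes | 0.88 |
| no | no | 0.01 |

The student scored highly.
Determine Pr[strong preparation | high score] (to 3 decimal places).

Pr[strong preparation | high score] ≈ 0.691

By total probability over the 4 (easy paper, strong preparation) configurations:
  P(high score) = 0.01×0.98×0.92 + 0.6×0.98×0.08 + 0.69×0.02×0.92 + 0.88×0.02×0.08
        = 0.009016 + 0.047040 + 0.012696 + 0.001408 = 0.070160
Keeping only the strong preparation-present terms gives 0.048448, so
  P(strong preparation | high score) = 0.048448 / 0.070160 ≈ 0.691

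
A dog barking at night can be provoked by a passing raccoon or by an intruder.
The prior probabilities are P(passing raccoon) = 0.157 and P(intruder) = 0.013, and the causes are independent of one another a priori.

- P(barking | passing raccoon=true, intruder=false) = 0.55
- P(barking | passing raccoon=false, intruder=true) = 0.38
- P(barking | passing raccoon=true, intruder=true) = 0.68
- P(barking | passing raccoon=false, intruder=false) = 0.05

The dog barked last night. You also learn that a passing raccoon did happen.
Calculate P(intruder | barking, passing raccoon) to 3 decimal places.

Numerator (weight on configurations with intruder): 0.68×0.013 = 0.008840
The normalizing constant is 0.55×0.987 + 0.68×0.013 = 0.551690
Posterior = 0.008840 / 0.551690 ≈ 0.016

P(intruder | barking, passing raccoon) ≈ 0.016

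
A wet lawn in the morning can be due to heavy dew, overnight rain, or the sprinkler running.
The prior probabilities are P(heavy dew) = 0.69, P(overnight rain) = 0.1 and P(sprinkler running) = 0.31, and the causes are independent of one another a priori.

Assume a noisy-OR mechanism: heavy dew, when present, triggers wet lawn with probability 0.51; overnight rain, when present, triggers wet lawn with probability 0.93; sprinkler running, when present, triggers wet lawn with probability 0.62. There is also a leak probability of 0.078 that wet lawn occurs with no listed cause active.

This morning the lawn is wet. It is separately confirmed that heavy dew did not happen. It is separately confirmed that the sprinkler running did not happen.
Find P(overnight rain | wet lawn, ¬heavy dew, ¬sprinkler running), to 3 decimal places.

P(overnight rain | wet lawn, ¬heavy dew, ¬sprinkler running) ≈ 0.571

Under noisy-OR, P(wet lawn | causes) = 1 − (1−0.078)·∏(1−qᵢ) over the active causes.
For the numerator, keep only overnight rain=true terms: 0.93546×0.1 = 0.093546
The normalizing constant is 0.078×0.9 + 0.93546×0.1 = 0.163746
Posterior = 0.093546 / 0.163746 ≈ 0.571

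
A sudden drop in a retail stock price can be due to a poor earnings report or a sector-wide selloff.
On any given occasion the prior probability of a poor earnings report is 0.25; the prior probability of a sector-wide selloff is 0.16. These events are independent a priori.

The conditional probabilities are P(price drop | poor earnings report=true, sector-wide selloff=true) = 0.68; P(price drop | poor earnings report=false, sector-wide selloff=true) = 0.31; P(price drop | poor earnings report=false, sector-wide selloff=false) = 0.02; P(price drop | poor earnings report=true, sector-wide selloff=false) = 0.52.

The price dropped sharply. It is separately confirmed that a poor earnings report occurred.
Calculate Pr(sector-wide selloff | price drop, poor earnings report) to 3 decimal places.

Weight on sector-wide selloff=true, given the evidence: 0.68*0.16 = 0.108800
The normalizing constant is 0.52*0.84 + 0.68*0.16 = 0.545600
Posterior = 0.108800 / 0.545600 ≈ 0.199

Pr(sector-wide selloff | price drop, poor earnings report) ≈ 0.199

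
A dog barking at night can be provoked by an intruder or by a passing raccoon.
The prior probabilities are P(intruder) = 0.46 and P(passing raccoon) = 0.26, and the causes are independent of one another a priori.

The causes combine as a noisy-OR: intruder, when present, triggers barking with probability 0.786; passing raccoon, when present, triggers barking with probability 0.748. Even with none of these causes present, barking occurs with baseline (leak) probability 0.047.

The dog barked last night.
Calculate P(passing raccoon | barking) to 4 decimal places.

P(passing raccoon | barking) ≈ 0.4317

Under noisy-OR, P(barking | causes) = 1 − (1−0.047)·∏(1−qᵢ) over the active causes.
P(barking) = 0.047*0.54*0.74 + 0.759844*0.54*0.26 + 0.796058*0.46*0.74 + 0.948607*0.46*0.26 = 0.018781 + 0.106682 + 0.270978 + 0.113453 = 0.509894
Of this, 0.220135 comes from 0.106682 + 0.113453 (the passing raccoon=true cases).
So P(passing raccoon | barking) = 0.220135/0.509894 ≈ 0.4317.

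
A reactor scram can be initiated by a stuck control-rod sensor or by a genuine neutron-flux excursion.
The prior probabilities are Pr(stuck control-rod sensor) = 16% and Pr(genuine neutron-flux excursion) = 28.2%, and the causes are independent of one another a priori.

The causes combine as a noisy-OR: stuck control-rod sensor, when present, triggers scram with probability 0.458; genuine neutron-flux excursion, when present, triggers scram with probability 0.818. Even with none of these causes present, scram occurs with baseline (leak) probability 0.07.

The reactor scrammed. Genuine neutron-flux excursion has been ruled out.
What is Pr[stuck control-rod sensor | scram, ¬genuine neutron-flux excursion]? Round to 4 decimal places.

Under noisy-OR, P(scram | causes) = 1 − (1−0.07)·∏(1−qᵢ) over the active causes.
Weight on stuck control-rod sensor=true, given the evidence: 0.49594·0.16 = 0.079350
Denominator P(scram | ¬genuine neutron-flux excursion): 0.07·0.84 + 0.49594·0.16 = 0.138150
Posterior = 0.079350 / 0.138150 ≈ 0.5744

Pr[stuck control-rod sensor | scram, ¬genuine neutron-flux excursion] ≈ 0.5744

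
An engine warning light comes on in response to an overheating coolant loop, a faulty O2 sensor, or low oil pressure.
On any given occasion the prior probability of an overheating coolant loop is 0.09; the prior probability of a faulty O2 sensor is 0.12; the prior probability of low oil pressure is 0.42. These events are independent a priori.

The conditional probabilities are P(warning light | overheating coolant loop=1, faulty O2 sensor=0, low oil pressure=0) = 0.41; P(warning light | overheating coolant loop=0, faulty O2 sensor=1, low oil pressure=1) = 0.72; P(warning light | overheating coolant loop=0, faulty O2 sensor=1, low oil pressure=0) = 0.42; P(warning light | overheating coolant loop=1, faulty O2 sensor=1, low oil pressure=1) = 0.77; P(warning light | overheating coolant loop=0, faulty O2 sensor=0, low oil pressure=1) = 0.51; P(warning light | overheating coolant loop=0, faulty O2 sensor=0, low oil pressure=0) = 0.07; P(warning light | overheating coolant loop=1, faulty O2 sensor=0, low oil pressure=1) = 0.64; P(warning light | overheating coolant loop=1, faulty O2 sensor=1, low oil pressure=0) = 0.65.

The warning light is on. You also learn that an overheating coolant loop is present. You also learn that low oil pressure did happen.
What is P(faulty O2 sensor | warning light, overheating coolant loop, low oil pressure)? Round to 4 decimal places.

P(warning light | overheating coolant loop, low oil pressure) = 0.64×0.88 + 0.77×0.12 = 0.563200 + 0.092400 = 0.655600
Restricting to configurations with faulty O2 sensor present: 0.77×0.12 = 0.092400.
Hence the posterior is 0.092400/0.655600 ≈ 0.1409.

P(faulty O2 sensor | warning light, overheating coolant loop, low oil pressure) ≈ 0.1409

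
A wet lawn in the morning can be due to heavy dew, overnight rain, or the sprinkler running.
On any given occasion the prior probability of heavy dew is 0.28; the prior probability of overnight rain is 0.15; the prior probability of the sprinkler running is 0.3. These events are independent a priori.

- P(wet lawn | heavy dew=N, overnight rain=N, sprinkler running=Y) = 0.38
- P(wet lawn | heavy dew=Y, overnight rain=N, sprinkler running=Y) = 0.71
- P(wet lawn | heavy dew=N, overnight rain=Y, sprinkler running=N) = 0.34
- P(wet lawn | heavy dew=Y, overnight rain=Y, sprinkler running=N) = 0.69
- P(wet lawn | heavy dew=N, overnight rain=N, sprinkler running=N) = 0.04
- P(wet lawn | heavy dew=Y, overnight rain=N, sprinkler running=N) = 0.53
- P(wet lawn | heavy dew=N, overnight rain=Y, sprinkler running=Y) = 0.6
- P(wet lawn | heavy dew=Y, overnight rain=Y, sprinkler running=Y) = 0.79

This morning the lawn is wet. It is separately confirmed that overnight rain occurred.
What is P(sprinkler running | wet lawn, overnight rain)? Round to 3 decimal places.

P(sprinkler running | wet lawn, overnight rain) ≈ 0.390

Sum P(wet lawn|·) weighted by the priors over the 4 (heavy dew, sprinkler running) configurations:
  P(wet lawn | overnight rain) = 0.34*0.72*0.7 + 0.6*0.72*0.3 + 0.69*0.28*0.7 + 0.79*0.28*0.3
        = 0.171360 + 0.129600 + 0.135240 + 0.066360 = 0.502560
The terms with sprinkler running present sum to 0.195960, so
  P(sprinkler running | wet lawn, overnight rain) = 0.195960 / 0.502560 ≈ 0.390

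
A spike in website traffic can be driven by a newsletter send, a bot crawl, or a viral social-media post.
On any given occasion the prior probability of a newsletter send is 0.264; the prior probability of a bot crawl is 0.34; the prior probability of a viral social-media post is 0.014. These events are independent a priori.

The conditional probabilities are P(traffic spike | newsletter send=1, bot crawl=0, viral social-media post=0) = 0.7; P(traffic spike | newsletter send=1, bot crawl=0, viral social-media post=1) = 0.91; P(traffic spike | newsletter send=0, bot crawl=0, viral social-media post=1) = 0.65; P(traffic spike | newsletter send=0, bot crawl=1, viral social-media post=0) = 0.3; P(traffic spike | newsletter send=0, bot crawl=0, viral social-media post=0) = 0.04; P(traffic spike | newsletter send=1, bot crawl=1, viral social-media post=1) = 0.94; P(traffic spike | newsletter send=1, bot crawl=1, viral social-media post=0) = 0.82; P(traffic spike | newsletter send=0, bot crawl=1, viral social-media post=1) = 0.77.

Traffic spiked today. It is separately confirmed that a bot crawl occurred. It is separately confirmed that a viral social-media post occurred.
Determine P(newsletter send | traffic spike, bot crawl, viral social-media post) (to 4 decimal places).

P(traffic spike | bot crawl, viral social-media post) = 0.77*0.736 + 0.94*0.264 = 0.566720 + 0.248160 = 0.814880
Restricting to configurations with newsletter send present: 0.94*0.264 = 0.248160.
P(newsletter send | traffic spike, bot crawl, viral social-media post) = 0.248160 / 0.814880 ≈ 0.3045

P(newsletter send | traffic spike, bot crawl, viral social-media post) ≈ 0.3045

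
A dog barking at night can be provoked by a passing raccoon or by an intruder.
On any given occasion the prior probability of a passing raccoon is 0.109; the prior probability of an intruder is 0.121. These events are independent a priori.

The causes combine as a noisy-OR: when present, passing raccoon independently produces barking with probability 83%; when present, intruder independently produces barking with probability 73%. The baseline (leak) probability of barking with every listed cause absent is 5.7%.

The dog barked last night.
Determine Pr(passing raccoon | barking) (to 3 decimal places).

Pr(passing raccoon | barking) ≈ 0.427

Under noisy-OR, P(barking | causes) = 1 − (1−0.057)·∏(1−qᵢ) over the active causes.
P(barking) = 0.057*0.891*0.879 + 0.74539*0.891*0.121 + 0.83969*0.109*0.879 + 0.956716*0.109*0.121 = 0.044642 + 0.080361 + 0.080452 + 0.012618 = 0.218073
Restricting to configurations with passing raccoon present: 0.080452 + 0.012618 = 0.093070.
Hence the posterior is 0.093070/0.218073 ≈ 0.427.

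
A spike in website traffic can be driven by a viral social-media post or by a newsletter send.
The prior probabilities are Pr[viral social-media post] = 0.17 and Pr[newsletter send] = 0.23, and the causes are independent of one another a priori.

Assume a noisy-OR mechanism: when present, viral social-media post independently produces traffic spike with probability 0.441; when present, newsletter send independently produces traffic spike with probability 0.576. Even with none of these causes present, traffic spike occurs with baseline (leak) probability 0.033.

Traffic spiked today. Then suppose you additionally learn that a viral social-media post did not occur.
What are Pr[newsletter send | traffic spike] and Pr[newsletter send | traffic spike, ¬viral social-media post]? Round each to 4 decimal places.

Under noisy-OR, P(traffic spike | causes) = 1 − (1−0.033)·∏(1−qᵢ) over the active causes.
Sum P(traffic spike|·) weighted by the priors over the 4 (viral social-media post, newsletter send) configurations:
  P(traffic spike) = 0.033·0.83·0.77 + 0.589992·0.83·0.23 + 0.459447·0.17·0.77 + 0.770806·0.17·0.23
        = 0.021090 + 0.112629 + 0.060142 + 0.030139 = 0.224000
Configurations with newsletter send contribute 0.142768, so
  P(newsletter send | traffic spike) = 0.142768 / 0.224000 ≈ 0.6374

Now condition on the additional information:
Sum P(traffic spike|·) weighted by the priors over both values of newsletter send:
  P(traffic spike | ¬viral social-media post) = 0.033·0.77 + 0.589992·0.23
        = 0.025410 + 0.135698 = 0.161108
Keeping only the newsletter send-present terms gives 0.135698, so
  P(newsletter send | traffic spike, ¬viral social-media post) = 0.135698 / 0.161108 ≈ 0.8423
With viral social-media post excluded, newsletter send must carry more of the explanatory weight for the traffic spike.

Pr[newsletter send | traffic spike] ≈ 0.6374; Pr[newsletter send | traffic spike, ¬viral social-media post] ≈ 0.8423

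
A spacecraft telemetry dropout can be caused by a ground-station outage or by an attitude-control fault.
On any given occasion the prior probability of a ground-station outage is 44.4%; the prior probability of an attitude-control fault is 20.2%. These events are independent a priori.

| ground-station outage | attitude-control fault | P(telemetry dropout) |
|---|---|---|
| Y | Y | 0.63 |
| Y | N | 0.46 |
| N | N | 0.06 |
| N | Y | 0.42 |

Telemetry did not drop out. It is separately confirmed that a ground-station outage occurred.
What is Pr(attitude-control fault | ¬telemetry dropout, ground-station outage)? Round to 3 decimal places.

Pr(attitude-control fault | ¬telemetry dropout, ground-station outage) ≈ 0.148

P(¬telemetry dropout | ground-station outage) = 0.54·0.798 + 0.37·0.202 = 0.430920 + 0.074740 = 0.505660
Of this, 0.074740 comes from 0.37·0.202 (the attitude-control fault=true cases).
So P(attitude-control fault | ¬telemetry dropout, ground-station outage) = 0.074740/0.505660 ≈ 0.148.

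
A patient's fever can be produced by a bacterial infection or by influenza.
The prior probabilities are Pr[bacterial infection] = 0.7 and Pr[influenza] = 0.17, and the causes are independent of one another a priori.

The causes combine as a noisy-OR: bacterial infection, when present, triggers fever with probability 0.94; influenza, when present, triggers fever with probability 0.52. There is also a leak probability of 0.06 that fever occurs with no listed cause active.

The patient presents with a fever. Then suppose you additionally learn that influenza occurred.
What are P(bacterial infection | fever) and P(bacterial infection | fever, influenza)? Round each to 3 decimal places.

Under noisy-OR, P(fever | causes) = 1 − (1−0.06)·∏(1−qᵢ) over the active causes.
Enumerate the 4 (bacterial infection, influenza) configurations and weight by the priors:
  P(fever) = 0.06·0.3·0.83 + 0.5488·0.3·0.17 + 0.9436·0.7·0.83 + 0.972928·0.7·0.17
        = 0.014940 + 0.027989 + 0.548232 + 0.115778 = 0.706939
Keeping only the bacterial infection-present terms gives 0.664010, so
  P(bacterial infection | fever) = 0.664010 / 0.706939 ≈ 0.939

Now also conditioning on influenza=true:
P(fever | influenza) = 0.5488·0.3 + 0.972928·0.7 = 0.164640 + 0.681050 = 0.845690
Of this, 0.681050 comes from 0.972928·0.7 (the bacterial infection=true cases).
So P(bacterial infection | fever, influenza) = 0.681050/0.845690 ≈ 0.805.

P(bacterial infection | fever) ≈ 0.939; P(bacterial infection | fever, influenza) ≈ 0.805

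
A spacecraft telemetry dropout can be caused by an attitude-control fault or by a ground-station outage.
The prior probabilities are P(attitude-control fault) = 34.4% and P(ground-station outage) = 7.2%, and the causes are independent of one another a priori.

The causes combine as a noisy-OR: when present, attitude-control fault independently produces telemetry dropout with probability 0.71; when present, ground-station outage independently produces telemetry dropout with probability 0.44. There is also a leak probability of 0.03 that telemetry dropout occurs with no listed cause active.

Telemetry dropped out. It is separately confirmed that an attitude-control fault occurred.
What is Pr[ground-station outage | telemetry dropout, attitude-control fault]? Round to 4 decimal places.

Under noisy-OR, P(telemetry dropout | causes) = 1 − (1−0.03)·∏(1−qᵢ) over the active causes.
P(telemetry dropout | attitude-control fault) = 0.7187·0.928 + 0.842472·0.072 = 0.666954 + 0.060658 = 0.727612
Of this, 0.060658 comes from 0.842472·0.072 (the ground-station outage=true cases).
P(ground-station outage | telemetry dropout, attitude-control fault) = 0.060658 / 0.727612 ≈ 0.0834

Pr[ground-station outage | telemetry dropout, attitude-control fault] ≈ 0.0834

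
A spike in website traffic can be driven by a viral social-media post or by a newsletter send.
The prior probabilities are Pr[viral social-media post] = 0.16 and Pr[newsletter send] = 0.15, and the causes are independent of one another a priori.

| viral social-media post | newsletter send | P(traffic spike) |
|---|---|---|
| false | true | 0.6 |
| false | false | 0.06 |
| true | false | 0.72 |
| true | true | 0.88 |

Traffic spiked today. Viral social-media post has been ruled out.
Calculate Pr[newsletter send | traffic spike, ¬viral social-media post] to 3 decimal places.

By total probability over both values of newsletter send:
  P(traffic spike | ¬viral social-media post) = 0.06*0.85 + 0.6*0.15
        = 0.051000 + 0.090000 = 0.141000
The terms with newsletter send present sum to 0.090000, so
  P(newsletter send | traffic spike, ¬viral social-media post) = 0.090000 / 0.141000 ≈ 0.638

Pr[newsletter send | traffic spike, ¬viral social-media post] ≈ 0.638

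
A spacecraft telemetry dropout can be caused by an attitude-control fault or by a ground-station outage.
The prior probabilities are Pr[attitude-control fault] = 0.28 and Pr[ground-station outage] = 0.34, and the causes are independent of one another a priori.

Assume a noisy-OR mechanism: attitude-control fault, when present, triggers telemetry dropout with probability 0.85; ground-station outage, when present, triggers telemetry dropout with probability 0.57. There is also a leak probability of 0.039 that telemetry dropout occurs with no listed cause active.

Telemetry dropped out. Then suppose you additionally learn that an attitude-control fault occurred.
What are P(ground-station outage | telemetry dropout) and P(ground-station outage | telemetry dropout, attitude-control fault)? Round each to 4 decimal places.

P(ground-station outage | telemetry dropout) ≈ 0.5687; P(ground-station outage | telemetry dropout, attitude-control fault) ≈ 0.3609

Under noisy-OR, P(telemetry dropout | causes) = 1 − (1−0.039)·∏(1−qᵢ) over the active causes.
P(telemetry dropout) = 0.039×0.72×0.66 + 0.58677×0.72×0.34 + 0.85585×0.28×0.66 + 0.938016×0.28×0.34 = 0.018533 + 0.143641 + 0.158161 + 0.089299 = 0.409634
Restricting to configurations with ground-station outage present: 0.143641 + 0.089299 = 0.232940.
Hence the posterior is 0.232940/0.409634 ≈ 0.5687.

Now also conditioning on attitude-control fault=true:
P(telemetry dropout | attitude-control fault) = 0.85585·0.66 + 0.938016·0.34 = 0.564861 + 0.318925 = 0.883786
Of this, 0.318925 comes from 0.938016·0.34 (the ground-station outage=true cases).
So P(ground-station outage | telemetry dropout, attitude-control fault) = 0.318925/0.883786 ≈ 0.3609.
The drop from 0.5687 to 0.3609 is the explaining-away (discounting) effect.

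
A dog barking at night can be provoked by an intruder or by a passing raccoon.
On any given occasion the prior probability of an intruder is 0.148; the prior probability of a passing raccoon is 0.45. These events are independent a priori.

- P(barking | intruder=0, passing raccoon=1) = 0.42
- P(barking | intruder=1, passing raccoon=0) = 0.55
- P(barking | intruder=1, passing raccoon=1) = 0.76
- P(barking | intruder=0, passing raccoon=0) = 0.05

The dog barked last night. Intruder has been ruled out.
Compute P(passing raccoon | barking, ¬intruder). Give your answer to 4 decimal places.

P(passing raccoon | barking, ¬intruder) ≈ 0.8730

Weight on passing raccoon=true, given the evidence: 0.42×0.45 = 0.189000
Normalizer over all consistent configurations: 0.05×0.55 + 0.42×0.45 = 0.216500
P(passing raccoon | barking, ¬intruder) = 0.189000/0.216500 ≈ 0.8730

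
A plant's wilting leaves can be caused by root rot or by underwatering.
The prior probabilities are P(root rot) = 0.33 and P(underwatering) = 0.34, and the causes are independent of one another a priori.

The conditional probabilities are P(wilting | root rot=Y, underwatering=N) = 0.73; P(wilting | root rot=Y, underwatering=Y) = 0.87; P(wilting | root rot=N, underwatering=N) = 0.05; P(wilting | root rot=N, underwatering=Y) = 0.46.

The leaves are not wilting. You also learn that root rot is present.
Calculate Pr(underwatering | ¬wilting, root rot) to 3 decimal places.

P(¬wilting | root rot) = 0.27*0.66 + 0.13*0.34 = 0.178200 + 0.044200 = 0.222400
Restricting to configurations with underwatering present: 0.13*0.34 = 0.044200.
P(underwatering | ¬wilting, root rot) = 0.044200 / 0.222400 ≈ 0.199

Pr(underwatering | ¬wilting, root rot) ≈ 0.199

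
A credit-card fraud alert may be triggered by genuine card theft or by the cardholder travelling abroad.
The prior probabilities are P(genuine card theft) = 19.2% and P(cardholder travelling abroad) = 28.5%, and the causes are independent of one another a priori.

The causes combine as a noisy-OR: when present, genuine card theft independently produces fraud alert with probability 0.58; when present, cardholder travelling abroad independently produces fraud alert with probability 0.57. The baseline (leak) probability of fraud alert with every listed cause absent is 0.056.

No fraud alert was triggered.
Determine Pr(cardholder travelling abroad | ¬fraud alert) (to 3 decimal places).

Pr(cardholder travelling abroad | ¬fraud alert) ≈ 0.146

Under noisy-OR, P(fraud alert | causes) = 1 − (1−0.056)·∏(1−qᵢ) over the active causes.
Enumerate the 4 (genuine card theft, cardholder travelling abroad) configurations and weight by the priors:
  P(¬fraud alert) = 0.944*0.808*0.715 + 0.40592*0.808*0.285 + 0.39648*0.192*0.715 + 0.170486*0.192*0.285
        = 0.545368 + 0.093475 + 0.054429 + 0.009329 = 0.702601
The terms with cardholder travelling abroad present sum to 0.102804, so
  P(cardholder travelling abroad | ¬fraud alert) = 0.102804 / 0.702601 ≈ 0.146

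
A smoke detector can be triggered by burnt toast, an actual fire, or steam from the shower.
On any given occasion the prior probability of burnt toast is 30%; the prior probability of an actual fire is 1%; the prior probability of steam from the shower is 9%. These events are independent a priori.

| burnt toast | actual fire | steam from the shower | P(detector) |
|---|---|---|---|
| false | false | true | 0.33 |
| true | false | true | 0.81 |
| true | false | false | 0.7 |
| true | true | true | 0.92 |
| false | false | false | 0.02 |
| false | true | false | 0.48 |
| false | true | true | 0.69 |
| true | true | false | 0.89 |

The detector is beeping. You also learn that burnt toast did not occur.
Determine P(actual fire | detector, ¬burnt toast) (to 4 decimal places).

P(actual fire | detector, ¬burnt toast) ≈ 0.0952

Numerator (weight on configurations with actual fire): 0.004368 + 0.000621 = 0.004989
The normalizing constant is 0.02×0.99×0.91 + 0.33×0.99×0.09 + 0.48×0.01×0.91 + 0.69×0.01×0.09 = 0.052410
P(actual fire | detector, ¬burnt toast) = 0.004989/0.052410 ≈ 0.0952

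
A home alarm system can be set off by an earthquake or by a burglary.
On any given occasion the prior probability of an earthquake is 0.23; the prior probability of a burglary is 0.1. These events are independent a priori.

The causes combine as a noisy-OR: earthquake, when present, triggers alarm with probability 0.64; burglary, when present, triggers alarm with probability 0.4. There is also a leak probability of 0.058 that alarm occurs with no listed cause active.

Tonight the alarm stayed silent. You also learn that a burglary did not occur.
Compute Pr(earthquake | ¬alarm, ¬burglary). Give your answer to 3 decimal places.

Under noisy-OR, P(alarm | causes) = 1 − (1−0.058)·∏(1−qᵢ) over the active causes.
P(¬alarm | ¬burglary) = 0.942*0.77 + 0.33912*0.23 = 0.725340 + 0.077998 = 0.803338
Of this, 0.077998 comes from 0.33912*0.23 (the earthquake=true cases).
So P(earthquake | ¬alarm, ¬burglary) = 0.077998/0.803338 ≈ 0.097.

Pr(earthquake | ¬alarm, ¬burglary) ≈ 0.097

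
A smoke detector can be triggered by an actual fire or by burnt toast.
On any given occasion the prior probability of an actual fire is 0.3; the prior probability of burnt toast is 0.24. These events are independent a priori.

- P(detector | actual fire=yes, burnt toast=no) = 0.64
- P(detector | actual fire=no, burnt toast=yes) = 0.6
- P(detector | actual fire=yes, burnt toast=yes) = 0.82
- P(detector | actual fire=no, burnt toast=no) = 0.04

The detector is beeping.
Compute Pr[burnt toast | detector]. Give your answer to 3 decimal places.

Pr[burnt toast | detector] ≈ 0.489

P(detector) = 0.04·0.7·0.76 + 0.6·0.7·0.24 + 0.64·0.3·0.76 + 0.82·0.3·0.24 = 0.021280 + 0.100800 + 0.145920 + 0.059040 = 0.327040
Restricting to configurations with burnt toast present: 0.100800 + 0.059040 = 0.159840.
P(burnt toast | detector) = 0.159840 / 0.327040 ≈ 0.489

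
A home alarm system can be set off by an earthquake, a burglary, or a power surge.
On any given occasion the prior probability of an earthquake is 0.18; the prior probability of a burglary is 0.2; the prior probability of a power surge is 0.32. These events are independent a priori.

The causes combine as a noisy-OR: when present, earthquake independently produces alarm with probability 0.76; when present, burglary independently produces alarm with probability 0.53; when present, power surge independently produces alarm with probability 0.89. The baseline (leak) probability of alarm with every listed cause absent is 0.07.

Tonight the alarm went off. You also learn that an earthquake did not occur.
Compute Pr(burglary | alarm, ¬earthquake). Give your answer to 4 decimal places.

Under noisy-OR, P(alarm | causes) = 1 − (1−0.07)·∏(1−qᵢ) over the active causes.
P(alarm | ¬earthquake) = 0.07·0.8·0.68 + 0.8977·0.8·0.32 + 0.5629·0.2·0.68 + 0.951919·0.2·0.32 = 0.038080 + 0.229811 + 0.076554 + 0.060923 = 0.405368
Restricting to configurations with burglary present: 0.076554 + 0.060923 = 0.137477.
Hence the posterior is 0.137477/0.405368 ≈ 0.3391.

Pr(burglary | alarm, ¬earthquake) ≈ 0.3391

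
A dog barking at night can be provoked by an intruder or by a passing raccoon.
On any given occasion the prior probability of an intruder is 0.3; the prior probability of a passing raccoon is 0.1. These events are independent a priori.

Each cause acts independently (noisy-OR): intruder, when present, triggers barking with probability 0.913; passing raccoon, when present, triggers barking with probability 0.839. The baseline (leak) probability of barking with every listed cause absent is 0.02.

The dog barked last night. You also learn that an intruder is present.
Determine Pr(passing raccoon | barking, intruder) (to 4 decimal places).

Under noisy-OR, P(barking | causes) = 1 − (1−0.02)·∏(1−qᵢ) over the active causes.
P(barking | intruder) = 0.91474·0.9 + 0.986273·0.1 = 0.823266 + 0.098627 = 0.921893
Of this, 0.098627 comes from 0.986273·0.1 (the passing raccoon=true cases).
P(passing raccoon | barking, intruder) = 0.098627 / 0.921893 ≈ 0.1070

Pr(passing raccoon | barking, intruder) ≈ 0.1070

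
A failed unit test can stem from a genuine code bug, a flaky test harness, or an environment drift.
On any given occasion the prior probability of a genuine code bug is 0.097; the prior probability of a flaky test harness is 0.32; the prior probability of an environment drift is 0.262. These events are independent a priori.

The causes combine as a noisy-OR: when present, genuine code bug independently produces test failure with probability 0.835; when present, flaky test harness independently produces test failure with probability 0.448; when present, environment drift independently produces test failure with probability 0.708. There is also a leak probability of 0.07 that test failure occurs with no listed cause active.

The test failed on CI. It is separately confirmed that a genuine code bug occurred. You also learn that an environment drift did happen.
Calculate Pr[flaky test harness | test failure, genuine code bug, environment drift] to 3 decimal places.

Under noisy-OR, P(test failure | causes) = 1 − (1−0.07)·∏(1−qᵢ) over the active causes.
Weight on flaky test harness=true, given the evidence: 0.975266×0.32 = 0.312085
Normalizer over all consistent configurations: 0.955193×0.68 + 0.975266×0.32 = 0.961616
Posterior = 0.312085 / 0.961616 ≈ 0.325

Pr[flaky test harness | test failure, genuine code bug, environment drift] ≈ 0.325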